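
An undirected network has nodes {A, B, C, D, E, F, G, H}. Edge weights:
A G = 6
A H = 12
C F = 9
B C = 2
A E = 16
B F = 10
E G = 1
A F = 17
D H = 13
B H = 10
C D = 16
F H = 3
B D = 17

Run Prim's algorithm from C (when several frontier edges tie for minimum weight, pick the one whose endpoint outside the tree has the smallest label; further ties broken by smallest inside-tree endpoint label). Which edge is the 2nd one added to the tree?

Prim's algorithm from C:
Step 1: frontier [B C 2, C F 9, C D 16] → take B C (2); add B.
Step 2: frontier [B F 10, B H 10, B D 17, C F 9, C D 16] → take C F (9); add F.
Step 3: frontier [B H 10, B D 17, C D 16, F H 3, A F 17] → take F H (3); add H.
Step 4: frontier [B D 17, C D 16, A F 17, A H 12, D H 13] → take A H (12); add A.
Step 5: frontier [A G 6, A E 16, B D 17, C D 16, D H 13] → take A G (6); add G.
Step 6: frontier [A E 16, B D 17, C D 16, E G 1, D H 13] → take E G (1); add E.
Step 7: frontier [B D 17, C D 16, D H 13] → take D H (13); add D.
The 2nd edge added is C F.

C-F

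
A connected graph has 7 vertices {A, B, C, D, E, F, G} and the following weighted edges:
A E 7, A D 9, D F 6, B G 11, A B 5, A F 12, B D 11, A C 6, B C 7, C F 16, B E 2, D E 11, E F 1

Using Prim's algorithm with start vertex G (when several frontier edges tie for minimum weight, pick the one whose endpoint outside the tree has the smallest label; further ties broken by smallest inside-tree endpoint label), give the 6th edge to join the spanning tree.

Prim, starting at G.
Step 1: frontier [B G 11] → take B G (11); add B.
Step 2: frontier [B E 2, A B 5, B C 7, B D 11] → take B E (2); add E.
Step 3: frontier [A B 5, B C 7, B D 11, E F 1, A E 7, D E 11] → take E F (1); add F.
Step 4: frontier [A B 5, B C 7, B D 11, A E 7, D E 11, D F 6, A F 12, C F 16] → take A B (5); add A.
Step 5: frontier [A C 6, A D 9, B C 7, B D 11, D E 11, D F 6, C F 16] → take A C (6); add C.
Step 6: frontier [A D 9, B D 11, D E 11, D F 6] → take D F (6); add D.
The 6th edge added is D F.

D-F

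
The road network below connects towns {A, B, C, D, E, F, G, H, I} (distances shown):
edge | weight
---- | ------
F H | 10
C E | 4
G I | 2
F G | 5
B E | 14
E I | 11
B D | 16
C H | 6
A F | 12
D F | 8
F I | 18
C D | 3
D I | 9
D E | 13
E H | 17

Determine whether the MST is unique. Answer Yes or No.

Kruskal: consider edges lightest-first.
G I (2): add — endpoints in different components.
C D (3): add — endpoints in different components.
C E (4): add — endpoints in different components.
F G (5): add — endpoints in different components.
C H (6): add — endpoints in different components.
D F (8): add — endpoints in different components.
D I (9): skip — D and I already connected.
F H (10): skip — F and H already connected.
E I (11): skip — E and I already connected.
A F (12): add — endpoints in different components.
D E (13): skip — D and E already connected.
B E (14): add — endpoints in different components.
Every non-tree edge has weight strictly greater than the heaviest edge on the tree path between its endpoints, so the MST is unique.

Yes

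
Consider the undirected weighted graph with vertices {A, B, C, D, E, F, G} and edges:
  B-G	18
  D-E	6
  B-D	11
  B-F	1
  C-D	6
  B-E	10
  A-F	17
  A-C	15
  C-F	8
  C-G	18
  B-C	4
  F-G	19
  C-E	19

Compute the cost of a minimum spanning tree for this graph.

Kruskal's algorithm — process edges by increasing weight (ties by edge label):
B-F (1): add. Components now {A} {B,F} {C} {D} {E} {G}
B-C (4): add. Components now {A} {B,C,F} {D} {E} {G}
C-D (6): add. Components now {A} {B,C,D,F} {E} {G}
D-E (6): add. Components now {A} {B,C,D,E,F} {G}
C-F (8): skip — C and F already connected.
B-E (10): skip — B and E already connected.
B-D (11): skip — B and D already connected.
A-C (15): add. Components now {A,B,C,D,E,F} {G}
A-F (17): skip — A and F already connected.
B-G (18): add. Components now {A,B,C,D,E,F,G}
MST edges: B-F, B-C, C-D, D-E, A-C, B-G; total weight 1+4+6+6+15+18 = 50.

50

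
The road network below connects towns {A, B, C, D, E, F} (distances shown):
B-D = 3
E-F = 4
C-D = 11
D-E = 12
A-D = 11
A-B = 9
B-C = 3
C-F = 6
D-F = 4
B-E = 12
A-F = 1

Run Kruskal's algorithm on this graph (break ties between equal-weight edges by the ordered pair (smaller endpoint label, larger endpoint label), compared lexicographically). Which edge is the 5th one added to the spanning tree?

Kruskal's algorithm — process edges by increasing weight (ties by edge label):
A-F (1): add — endpoints in different components.
B-C (3): add — endpoints in different components.
B-D (3): add — endpoints in different components.
D-F (4): add — endpoints in different components.
E-F (4): add — endpoints in different components.
The 5th edge added is E-F.

E-F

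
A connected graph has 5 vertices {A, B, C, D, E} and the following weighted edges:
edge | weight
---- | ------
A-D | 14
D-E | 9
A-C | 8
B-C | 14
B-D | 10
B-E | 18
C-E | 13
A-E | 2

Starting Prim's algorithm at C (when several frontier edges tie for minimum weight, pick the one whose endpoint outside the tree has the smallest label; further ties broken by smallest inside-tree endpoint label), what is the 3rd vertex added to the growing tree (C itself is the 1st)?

Prim's algorithm from C:
Step 1: frontier [A-C 8, C-E 13, B-C 14] → take A-C (8); add A.
Step 2: frontier [A-E 2, A-D 14, C-E 13, B-C 14] → take A-E (2); add E.
Step 3: frontier [A-D 14, B-C 14, D-E 9, B-E 18] → take D-E (9); add D.
Step 4: frontier [B-C 14, B-D 10, B-E 18] → take B-D (10); add B.
Vertex order: C, A, E, D, B. The 3rd vertex is E.

E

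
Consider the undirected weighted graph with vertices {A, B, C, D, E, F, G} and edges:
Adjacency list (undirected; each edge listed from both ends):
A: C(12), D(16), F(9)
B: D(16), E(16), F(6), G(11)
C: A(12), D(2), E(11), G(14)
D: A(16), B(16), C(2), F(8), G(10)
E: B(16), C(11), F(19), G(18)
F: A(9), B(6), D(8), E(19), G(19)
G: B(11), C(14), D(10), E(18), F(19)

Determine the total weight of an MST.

46

Grow the tree from A using Prim:
Step 1: cheapest edge leaving the tree is A—F (9); add F.
Step 2: cheapest edge leaving the tree is B—F (6); add B.
Step 3: cheapest edge leaving the tree is D—F (8); add D.
Step 4: cheapest edge leaving the tree is C—D (2); add C.
Step 5: cheapest edge leaving the tree is D—G (10); add G.
Step 6: cheapest edge leaving the tree is C—E (11); add E.
MST edges: A—F, B—F, D—F, C—D, D—G, C—E; total weight 9+6+8+2+10+11 = 46.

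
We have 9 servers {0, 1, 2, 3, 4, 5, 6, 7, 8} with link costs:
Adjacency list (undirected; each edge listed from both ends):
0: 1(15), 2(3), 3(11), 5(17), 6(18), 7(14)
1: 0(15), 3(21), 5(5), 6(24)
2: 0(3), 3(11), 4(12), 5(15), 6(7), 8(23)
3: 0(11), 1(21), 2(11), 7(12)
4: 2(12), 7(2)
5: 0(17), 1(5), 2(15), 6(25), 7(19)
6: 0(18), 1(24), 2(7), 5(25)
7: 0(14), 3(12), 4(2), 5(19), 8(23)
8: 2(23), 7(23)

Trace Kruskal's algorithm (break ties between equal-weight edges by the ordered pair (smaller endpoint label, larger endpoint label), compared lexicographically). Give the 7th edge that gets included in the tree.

Sort edges by weight, then run Kruskal:
4 7 (2): add — endpoints in different components.
0 2 (3): add — endpoints in different components.
1 5 (5): add — endpoints in different components.
2 6 (7): add — endpoints in different components.
0 3 (11): add — endpoints in different components.
2 3 (11): skip — 2 and 3 already connected.
2 4 (12): add — endpoints in different components.
3 7 (12): skip — 3 and 7 already connected.
0 7 (14): skip — 0 and 7 already connected.
0 1 (15): add — endpoints in different components.
2 5 (15): skip — 2 and 5 already connected.
0 5 (17): skip — 0 and 5 already connected.
0 6 (18): skip — 0 and 6 already connected.
5 7 (19): skip — 5 and 7 already connected.
1 3 (21): skip — 1 and 3 already connected.
2 8 (23): add — endpoints in different components.
The 7th edge added is 0 1.

0-1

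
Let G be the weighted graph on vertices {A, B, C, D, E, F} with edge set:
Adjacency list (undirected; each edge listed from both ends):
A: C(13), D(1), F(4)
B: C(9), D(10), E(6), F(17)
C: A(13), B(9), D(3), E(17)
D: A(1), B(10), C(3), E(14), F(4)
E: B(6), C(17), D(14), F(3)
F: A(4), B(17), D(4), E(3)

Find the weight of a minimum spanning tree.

17

Kruskal: consider edges lightest-first.
A–D (1): add. Components now {A,D} {B} {C} {E} {F}
C–D (3): add. Components now {A,C,D} {B} {E} {F}
E–F (3): add. Components now {A,C,D} {B} {E,F}
A–F (4): add. Components now {A,C,D,E,F} {B}
D–F (4): skip — D and F already connected.
B–E (6): add. Components now {A,B,C,D,E,F}
MST edges: A–D, C–D, E–F, A–F, B–E; total weight 1+3+3+4+6 = 17.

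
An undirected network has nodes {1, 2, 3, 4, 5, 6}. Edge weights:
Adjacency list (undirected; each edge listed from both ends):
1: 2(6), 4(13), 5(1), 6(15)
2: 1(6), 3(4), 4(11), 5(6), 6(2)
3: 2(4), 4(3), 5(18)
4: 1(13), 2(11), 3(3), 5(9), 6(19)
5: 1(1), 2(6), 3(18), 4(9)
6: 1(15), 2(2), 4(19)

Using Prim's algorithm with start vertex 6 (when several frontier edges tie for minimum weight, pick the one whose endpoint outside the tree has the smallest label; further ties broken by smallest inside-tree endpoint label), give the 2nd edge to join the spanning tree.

2-3

Grow the tree from 6 using Prim:
Step 1: frontier [2-6 2, 1-6 15, 4-6 19] → take 2-6 (2); add 2.
Step 2: frontier [2-3 4, 1-2 6, 2-5 6, 2-4 11, 1-6 15, 4-6 19] → take 2-3 (4); add 3.
Step 3: frontier [1-2 6, 2-5 6, 2-4 11, 3-4 3, 3-5 18, 1-6 15, 4-6 19] → take 3-4 (3); add 4.
Step 4: frontier [1-2 6, 2-5 6, 3-5 18, 4-5 9, 1-4 13, 1-6 15] → take 1-2 (6); add 1.
Step 5: frontier [1-5 1, 2-5 6, 3-5 18, 4-5 9] → take 1-5 (1); add 5.
The 2nd edge added is 2-3.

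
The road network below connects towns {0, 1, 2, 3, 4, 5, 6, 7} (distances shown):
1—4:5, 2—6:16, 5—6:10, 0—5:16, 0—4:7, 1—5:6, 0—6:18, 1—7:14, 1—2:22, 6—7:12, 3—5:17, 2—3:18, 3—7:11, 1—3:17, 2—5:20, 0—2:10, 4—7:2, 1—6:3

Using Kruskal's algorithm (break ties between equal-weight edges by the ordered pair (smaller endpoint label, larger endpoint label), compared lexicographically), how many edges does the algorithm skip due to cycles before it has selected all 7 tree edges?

1

Kruskal: consider edges lightest-first.
4—7 (2): add — endpoints in different components.
1—6 (3): add — endpoints in different components.
1—4 (5): add — endpoints in different components.
1—5 (6): add — endpoints in different components.
0—4 (7): add — endpoints in different components.
0—2 (10): add — endpoints in different components.
5—6 (10): skip — 5 and 6 already connected.
3—7 (11): add — endpoints in different components.
Edges rejected before the tree was complete: 1.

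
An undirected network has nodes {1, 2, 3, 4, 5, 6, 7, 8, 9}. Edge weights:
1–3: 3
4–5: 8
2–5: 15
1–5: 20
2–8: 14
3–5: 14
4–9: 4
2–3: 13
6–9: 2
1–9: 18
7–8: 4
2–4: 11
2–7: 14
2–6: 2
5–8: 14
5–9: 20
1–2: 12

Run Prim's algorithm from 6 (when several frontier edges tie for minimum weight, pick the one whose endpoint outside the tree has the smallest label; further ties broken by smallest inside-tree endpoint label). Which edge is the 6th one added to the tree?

Grow the tree from 6 using Prim:
Step 1: cheapest edge leaving the tree is 2–6 (2); add 2.
Step 2: cheapest edge leaving the tree is 6–9 (2); add 9.
Step 3: cheapest edge leaving the tree is 4–9 (4); add 4.
Step 4: cheapest edge leaving the tree is 4–5 (8); add 5.
Step 5: cheapest edge leaving the tree is 1–2 (12); add 1.
Step 6: cheapest edge leaving the tree is 1–3 (3); add 3.
Step 7: cheapest edge leaving the tree is 2–7 (14); add 7.
Step 8: cheapest edge leaving the tree is 7–8 (4); add 8.
The 6th edge added is 1–3.

1-3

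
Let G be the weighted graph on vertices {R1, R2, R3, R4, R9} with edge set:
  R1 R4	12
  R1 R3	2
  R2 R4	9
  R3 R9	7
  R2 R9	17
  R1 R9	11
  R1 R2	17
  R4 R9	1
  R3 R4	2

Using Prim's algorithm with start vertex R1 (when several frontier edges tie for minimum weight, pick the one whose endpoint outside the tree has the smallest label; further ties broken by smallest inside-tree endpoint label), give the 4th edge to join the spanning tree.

R2-R4

Grow the tree from R1 using Prim:
Step 1: frontier [R1 R3 2, R1 R9 11, R1 R4 12, R1 R2 17] → take R1 R3 (2); add R3.
Step 2: frontier [R1 R9 11, R1 R4 12, R1 R2 17, R3 R4 2, R3 R9 7] → take R3 R4 (2); add R4.
Step 3: frontier [R1 R9 11, R1 R2 17, R3 R9 7, R4 R9 1, R2 R4 9] → take R4 R9 (1); add R9.
Step 4: frontier [R1 R2 17, R2 R4 9, R2 R9 17] → take R2 R4 (9); add R2.
The 4th edge added is R2 R4.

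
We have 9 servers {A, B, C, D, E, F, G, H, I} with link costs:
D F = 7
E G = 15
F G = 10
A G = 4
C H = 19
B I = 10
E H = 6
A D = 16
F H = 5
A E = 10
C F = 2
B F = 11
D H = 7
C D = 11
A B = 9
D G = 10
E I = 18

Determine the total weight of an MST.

53

Kruskal's algorithm — process edges by increasing weight (ties by edge label):
C F (2): add — endpoints in different components.
A G (4): add — endpoints in different components.
F H (5): add — endpoints in different components.
E H (6): add — endpoints in different components.
D F (7): add — endpoints in different components.
D H (7): skip — D and H already connected.
A B (9): add — endpoints in different components.
A E (10): add — endpoints in different components.
B I (10): add — endpoints in different components.
MST edges: C F, A G, F H, E H, D F, A B, A E, B I; total weight 2+4+5+6+7+9+10+10 = 53.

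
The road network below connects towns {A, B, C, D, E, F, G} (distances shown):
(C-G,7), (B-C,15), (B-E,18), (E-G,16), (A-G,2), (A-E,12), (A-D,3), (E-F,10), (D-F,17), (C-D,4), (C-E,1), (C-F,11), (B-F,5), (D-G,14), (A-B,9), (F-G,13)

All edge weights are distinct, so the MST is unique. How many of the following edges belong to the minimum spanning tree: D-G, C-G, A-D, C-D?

Kruskal's algorithm — process edges by increasing weight (ties by edge label):
C-E (1): add. Components now {A} {B} {C,E} {D} {F} {G}
A-G (2): add. Components now {A,G} {B} {C,E} {D} {F}
A-D (3): add. Components now {A,D,G} {B} {C,E} {F}
C-D (4): add. Components now {A,C,D,E,G} {B} {F}
B-F (5): add. Components now {A,C,D,E,G} {B,F}
C-G (7): skip — C and G already connected.
A-B (9): add. Components now {A,B,C,D,E,F,G}
MST edge set: {C-E, A-G, A-D, C-D, B-F, A-B}.
Of the listed edges, {A-D, C-D} are in the MST → 2.

2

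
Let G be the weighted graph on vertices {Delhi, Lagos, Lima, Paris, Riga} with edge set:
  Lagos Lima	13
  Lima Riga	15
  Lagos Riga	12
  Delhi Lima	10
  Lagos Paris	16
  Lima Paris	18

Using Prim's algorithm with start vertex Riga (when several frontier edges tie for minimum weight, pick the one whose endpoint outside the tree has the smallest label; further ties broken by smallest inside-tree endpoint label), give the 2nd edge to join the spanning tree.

Prim's algorithm from Riga:
Step 1: cheapest edge leaving the tree is Lagos Riga (12); add Lagos.
Step 2: cheapest edge leaving the tree is Lagos Lima (13); add Lima.
Step 3: cheapest edge leaving the tree is Delhi Lima (10); add Delhi.
Step 4: cheapest edge leaving the tree is Lagos Paris (16); add Paris.
The 2nd edge added is Lagos Lima.

Lagos-Lima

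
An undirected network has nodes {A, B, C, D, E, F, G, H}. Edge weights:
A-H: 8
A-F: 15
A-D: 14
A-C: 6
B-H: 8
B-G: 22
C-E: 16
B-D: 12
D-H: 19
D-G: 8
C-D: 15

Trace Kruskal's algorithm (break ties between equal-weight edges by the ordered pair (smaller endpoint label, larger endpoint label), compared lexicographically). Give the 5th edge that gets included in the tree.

B-D

Kruskal's algorithm — process edges by increasing weight (ties by edge label):
A-C (6): add — endpoints in different components.
A-H (8): add — endpoints in different components.
B-H (8): add — endpoints in different components.
D-G (8): add — endpoints in different components.
B-D (12): add — endpoints in different components.
A-D (14): skip — A and D already connected.
A-F (15): add — endpoints in different components.
C-D (15): skip — C and D already connected.
C-E (16): add — endpoints in different components.
The 5th edge added is B-D.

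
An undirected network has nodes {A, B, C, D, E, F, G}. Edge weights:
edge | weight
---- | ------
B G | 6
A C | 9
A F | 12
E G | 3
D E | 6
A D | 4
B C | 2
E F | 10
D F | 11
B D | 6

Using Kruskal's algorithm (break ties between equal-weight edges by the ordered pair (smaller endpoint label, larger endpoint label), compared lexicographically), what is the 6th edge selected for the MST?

E-F

Kruskal: consider edges lightest-first.
B C (2): add — endpoints in different components.
E G (3): add — endpoints in different components.
A D (4): add — endpoints in different components.
B D (6): add — endpoints in different components.
B G (6): add — endpoints in different components.
D E (6): skip — D and E already connected.
A C (9): skip — A and C already connected.
E F (10): add — endpoints in different components.
The 6th edge added is E F.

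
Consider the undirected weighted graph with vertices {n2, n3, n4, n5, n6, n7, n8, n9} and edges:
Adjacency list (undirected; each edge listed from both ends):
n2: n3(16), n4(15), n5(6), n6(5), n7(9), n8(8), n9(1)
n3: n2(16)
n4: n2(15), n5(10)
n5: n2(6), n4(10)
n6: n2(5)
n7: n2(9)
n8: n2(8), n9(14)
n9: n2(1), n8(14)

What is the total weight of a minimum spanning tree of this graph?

Prim's algorithm from n6:
Step 1: cheapest edge leaving the tree is n2–n6 (5); add n2.
Step 2: cheapest edge leaving the tree is n2–n9 (1); add n9.
Step 3: cheapest edge leaving the tree is n2–n5 (6); add n5.
Step 4: cheapest edge leaving the tree is n2–n8 (8); add n8.
Step 5: cheapest edge leaving the tree is n2–n7 (9); add n7.
Step 6: cheapest edge leaving the tree is n4–n5 (10); add n4.
Step 7: cheapest edge leaving the tree is n2–n3 (16); add n3.
MST edges: n2–n6, n2–n9, n2–n5, n2–n8, n2–n7, n4–n5, n2–n3; total weight 5+1+6+8+9+10+16 = 55.

55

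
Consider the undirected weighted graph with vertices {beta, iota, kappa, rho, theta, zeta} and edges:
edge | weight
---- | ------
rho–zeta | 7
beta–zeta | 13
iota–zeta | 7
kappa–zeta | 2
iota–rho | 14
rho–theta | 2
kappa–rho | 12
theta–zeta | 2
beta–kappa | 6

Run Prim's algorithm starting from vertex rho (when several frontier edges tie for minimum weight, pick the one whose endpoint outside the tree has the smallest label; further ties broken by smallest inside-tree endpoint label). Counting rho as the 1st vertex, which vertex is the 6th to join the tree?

iota

Prim's algorithm from rho:
Step 1: cheapest edge leaving the tree is rho–theta (2); add theta.
Step 2: cheapest edge leaving the tree is theta–zeta (2); add zeta.
Step 3: cheapest edge leaving the tree is kappa–zeta (2); add kappa.
Step 4: cheapest edge leaving the tree is beta–kappa (6); add beta.
Step 5: cheapest edge leaving the tree is iota–zeta (7); add iota.
Vertex order: rho, theta, zeta, kappa, beta, iota. The 6th vertex is iota.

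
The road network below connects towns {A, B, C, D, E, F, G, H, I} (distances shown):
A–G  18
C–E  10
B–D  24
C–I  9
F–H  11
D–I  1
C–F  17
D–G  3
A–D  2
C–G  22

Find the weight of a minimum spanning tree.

77

Kruskal's algorithm — process edges by increasing weight (ties by edge label):
D–I (1): add — endpoints in different components.
A–D (2): add — endpoints in different components.
D–G (3): add — endpoints in different components.
C–I (9): add — endpoints in different components.
C–E (10): add — endpoints in different components.
F–H (11): add — endpoints in different components.
C–F (17): add — endpoints in different components.
A–G (18): skip — A and G already connected.
C–G (22): skip — C and G already connected.
B–D (24): add — endpoints in different components.
MST edges: D–I, A–D, D–G, C–I, C–E, F–H, C–F, B–D; total weight 1+2+3+9+10+11+17+24 = 77.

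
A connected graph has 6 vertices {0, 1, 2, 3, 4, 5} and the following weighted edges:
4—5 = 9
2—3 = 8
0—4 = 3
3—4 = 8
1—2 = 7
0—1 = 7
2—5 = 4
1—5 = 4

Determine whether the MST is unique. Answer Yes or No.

Sort edges by weight, then run Kruskal:
0—4 (3): add. Components now {0,4} {1} {2} {3} {5}
1—5 (4): add. Components now {0,4} {1,5} {2} {3}
2—5 (4): add. Components now {0,4} {1,2,5} {3}
0—1 (7): add. Components now {0,1,2,4,5} {3}
1—2 (7): skip — 1 and 2 already connected.
2—3 (8): add. Components now {0,1,2,3,4,5}
Non-tree edge 3—4 has weight 8, equal to the heaviest edge on its tree cycle — swapping gives another MST of the same weight. Not unique.

No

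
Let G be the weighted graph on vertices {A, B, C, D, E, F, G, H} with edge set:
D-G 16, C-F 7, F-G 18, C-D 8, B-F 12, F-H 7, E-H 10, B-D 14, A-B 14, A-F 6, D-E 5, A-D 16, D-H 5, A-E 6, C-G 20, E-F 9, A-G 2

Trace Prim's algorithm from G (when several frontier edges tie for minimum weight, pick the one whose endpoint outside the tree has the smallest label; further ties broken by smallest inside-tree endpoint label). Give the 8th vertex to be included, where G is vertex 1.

Prim's algorithm from G:
Step 1: cheapest edge leaving the tree is A-G (2); add A.
Step 2: cheapest edge leaving the tree is A-E (6); add E.
Step 3: cheapest edge leaving the tree is D-E (5); add D.
Step 4: cheapest edge leaving the tree is D-H (5); add H.
Step 5: cheapest edge leaving the tree is A-F (6); add F.
Step 6: cheapest edge leaving the tree is C-F (7); add C.
Step 7: cheapest edge leaving the tree is B-F (12); add B.
Vertex order: G, A, E, D, H, F, C, B. The 8th vertex is B.

B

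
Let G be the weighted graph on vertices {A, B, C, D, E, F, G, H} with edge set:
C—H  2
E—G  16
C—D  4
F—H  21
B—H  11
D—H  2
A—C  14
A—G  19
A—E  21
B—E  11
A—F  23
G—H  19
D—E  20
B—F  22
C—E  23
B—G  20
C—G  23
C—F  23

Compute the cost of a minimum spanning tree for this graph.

77

Sort edges by weight, then run Kruskal:
C—H (2): add — endpoints in different components.
D—H (2): add — endpoints in different components.
C—D (4): skip — C and D already connected.
B—E (11): add — endpoints in different components.
B—H (11): add — endpoints in different components.
A—C (14): add — endpoints in different components.
E—G (16): add — endpoints in different components.
A—G (19): skip — A and G already connected.
G—H (19): skip — G and H already connected.
B—G (20): skip — B and G already connected.
D—E (20): skip — D and E already connected.
A—E (21): skip — A and E already connected.
F—H (21): add — endpoints in different components.
MST edges: C—H, D—H, B—E, B—H, A—C, E—G, F—H; total weight 2+2+11+11+14+16+21 = 77.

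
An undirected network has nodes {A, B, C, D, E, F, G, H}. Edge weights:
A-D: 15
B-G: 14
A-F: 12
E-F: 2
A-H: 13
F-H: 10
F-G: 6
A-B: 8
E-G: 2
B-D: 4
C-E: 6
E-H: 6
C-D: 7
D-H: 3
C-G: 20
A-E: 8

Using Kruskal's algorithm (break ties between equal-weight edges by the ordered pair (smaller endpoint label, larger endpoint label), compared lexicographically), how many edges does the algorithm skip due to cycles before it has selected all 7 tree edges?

Sort edges by weight, then run Kruskal:
E-F (2): add — endpoints in different components.
E-G (2): add — endpoints in different components.
D-H (3): add — endpoints in different components.
B-D (4): add — endpoints in different components.
C-E (6): add — endpoints in different components.
E-H (6): add — endpoints in different components.
F-G (6): skip — F and G already connected.
C-D (7): skip — C and D already connected.
A-B (8): add — endpoints in different components.
Edges rejected before the tree was complete: 2.

2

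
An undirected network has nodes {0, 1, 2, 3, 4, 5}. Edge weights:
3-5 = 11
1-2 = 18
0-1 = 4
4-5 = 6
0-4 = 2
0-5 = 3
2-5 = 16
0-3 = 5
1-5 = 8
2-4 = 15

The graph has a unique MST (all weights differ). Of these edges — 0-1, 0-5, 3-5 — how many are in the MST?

Kruskal: consider edges lightest-first.
0-4 (2): add — endpoints in different components.
0-5 (3): add — endpoints in different components.
0-1 (4): add — endpoints in different components.
0-3 (5): add — endpoints in different components.
4-5 (6): skip — 4 and 5 already connected.
1-5 (8): skip — 1 and 5 already connected.
3-5 (11): skip — 3 and 5 already connected.
2-4 (15): add — endpoints in different components.
MST edge set: {0-4, 0-5, 0-1, 0-3, 2-4}.
Of the listed edges, {0-1, 0-5} are in the MST → 2.

2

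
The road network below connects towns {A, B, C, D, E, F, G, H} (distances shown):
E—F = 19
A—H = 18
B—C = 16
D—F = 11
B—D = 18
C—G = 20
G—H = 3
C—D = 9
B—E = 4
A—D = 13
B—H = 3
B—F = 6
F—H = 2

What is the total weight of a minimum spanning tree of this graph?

Prim's algorithm from G:
Step 1: cheapest edge leaving the tree is G—H (3); add H.
Step 2: cheapest edge leaving the tree is F—H (2); add F.
Step 3: cheapest edge leaving the tree is B—H (3); add B.
Step 4: cheapest edge leaving the tree is B—E (4); add E.
Step 5: cheapest edge leaving the tree is D—F (11); add D.
Step 6: cheapest edge leaving the tree is C—D (9); add C.
Step 7: cheapest edge leaving the tree is A—D (13); add A.
MST edges: G—H, F—H, B—H, B—E, D—F, C—D, A—D; total weight 3+2+3+4+11+9+13 = 45.

45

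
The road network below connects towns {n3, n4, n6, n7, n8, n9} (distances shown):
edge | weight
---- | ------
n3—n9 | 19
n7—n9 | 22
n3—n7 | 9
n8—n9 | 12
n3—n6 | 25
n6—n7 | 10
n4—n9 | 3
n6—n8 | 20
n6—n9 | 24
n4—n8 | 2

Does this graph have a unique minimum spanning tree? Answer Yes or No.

Yes

Sort edges by weight, then run Kruskal:
n4—n8 (2): add. Components now {n4,n8} {n6} {n7} {n3} {n9}
n4—n9 (3): add. Components now {n4,n8,n9} {n6} {n7} {n3}
n3—n7 (9): add. Components now {n4,n8,n9} {n6} {n3,n7}
n6—n7 (10): add. Components now {n4,n8,n9} {n3,n6,n7}
n8—n9 (12): skip — n8 and n9 already connected.
n3—n9 (19): add. Components now {n3,n4,n6,n7,n8,n9}
Every non-tree edge has weight strictly greater than the heaviest edge on the tree path between its endpoints, so the MST is unique.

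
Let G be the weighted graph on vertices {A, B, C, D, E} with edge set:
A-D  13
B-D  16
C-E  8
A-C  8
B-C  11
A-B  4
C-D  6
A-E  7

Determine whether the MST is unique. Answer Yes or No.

No

Kruskal's algorithm — process edges by increasing weight (ties by edge label):
A-B (4): add. Components now {A,B} {C} {D} {E}
C-D (6): add. Components now {A,B} {C,D} {E}
A-E (7): add. Components now {A,B,E} {C,D}
A-C (8): add. Components now {A,B,C,D,E}
Non-tree edge C-E has weight 8, equal to the heaviest edge on its tree cycle — swapping gives another MST of the same weight. Not unique.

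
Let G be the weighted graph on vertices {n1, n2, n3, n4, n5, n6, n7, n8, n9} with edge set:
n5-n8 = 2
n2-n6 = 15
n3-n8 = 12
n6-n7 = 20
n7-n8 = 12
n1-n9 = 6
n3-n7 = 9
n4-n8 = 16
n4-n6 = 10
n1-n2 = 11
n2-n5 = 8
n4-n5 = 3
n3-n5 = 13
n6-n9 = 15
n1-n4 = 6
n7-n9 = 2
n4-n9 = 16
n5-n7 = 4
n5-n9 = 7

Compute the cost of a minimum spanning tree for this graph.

44

Prim's algorithm from n7:
Step 1: cheapest edge leaving the tree is n7-n9 (2); add n9.
Step 2: cheapest edge leaving the tree is n5-n7 (4); add n5.
Step 3: cheapest edge leaving the tree is n5-n8 (2); add n8.
Step 4: cheapest edge leaving the tree is n4-n5 (3); add n4.
Step 5: cheapest edge leaving the tree is n1-n4 (6); add n1.
Step 6: cheapest edge leaving the tree is n2-n5 (8); add n2.
Step 7: cheapest edge leaving the tree is n3-n7 (9); add n3.
Step 8: cheapest edge leaving the tree is n4-n6 (10); add n6.
MST edges: n7-n9, n5-n7, n5-n8, n4-n5, n1-n4, n2-n5, n3-n7, n4-n6; total weight 2+4+2+3+6+8+9+10 = 44.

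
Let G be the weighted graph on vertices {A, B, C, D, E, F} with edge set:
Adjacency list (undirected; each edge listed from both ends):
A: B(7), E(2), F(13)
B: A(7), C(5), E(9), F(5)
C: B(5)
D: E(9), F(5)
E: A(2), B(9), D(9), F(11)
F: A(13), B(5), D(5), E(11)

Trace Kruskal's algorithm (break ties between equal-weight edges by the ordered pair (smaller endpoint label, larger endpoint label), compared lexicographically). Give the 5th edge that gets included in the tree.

A-B

Kruskal's algorithm — process edges by increasing weight (ties by edge label):
A—E (2): add — endpoints in different components.
B—C (5): add — endpoints in different components.
B—F (5): add — endpoints in different components.
D—F (5): add — endpoints in different components.
A—B (7): add — endpoints in different components.
The 5th edge added is A—B.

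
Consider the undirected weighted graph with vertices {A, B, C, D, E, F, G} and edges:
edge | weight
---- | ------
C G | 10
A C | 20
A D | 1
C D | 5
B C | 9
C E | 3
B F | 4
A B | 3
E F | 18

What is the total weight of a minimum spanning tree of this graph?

26

Kruskal: consider edges lightest-first.
A D (1): add — endpoints in different components.
A B (3): add — endpoints in different components.
C E (3): add — endpoints in different components.
B F (4): add — endpoints in different components.
C D (5): add — endpoints in different components.
B C (9): skip — B and C already connected.
C G (10): add — endpoints in different components.
MST edges: A D, A B, C E, B F, C D, C G; total weight 1+3+3+4+5+10 = 26.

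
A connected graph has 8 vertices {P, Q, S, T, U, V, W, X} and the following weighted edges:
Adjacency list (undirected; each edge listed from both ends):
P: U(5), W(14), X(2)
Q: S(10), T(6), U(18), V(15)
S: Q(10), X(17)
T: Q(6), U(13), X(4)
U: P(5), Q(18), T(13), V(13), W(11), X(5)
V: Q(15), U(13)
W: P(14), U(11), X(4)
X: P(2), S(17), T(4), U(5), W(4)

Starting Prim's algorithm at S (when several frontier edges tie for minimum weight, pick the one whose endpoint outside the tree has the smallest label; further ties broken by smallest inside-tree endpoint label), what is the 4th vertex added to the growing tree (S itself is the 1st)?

X

Grow the tree from S using Prim:
Step 1: frontier [Q-S 10, S-X 17] → take Q-S (10); add Q.
Step 2: frontier [Q-T 6, Q-V 15, Q-U 18, S-X 17] → take Q-T (6); add T.
Step 3: frontier [Q-V 15, Q-U 18, S-X 17, T-X 4, T-U 13] → take T-X (4); add X.
Step 4: frontier [Q-V 15, Q-U 18, T-U 13, P-X 2, W-X 4, U-X 5] → take P-X (2); add P.
Step 5: frontier [P-U 5, P-W 14, Q-V 15, Q-U 18, T-U 13, W-X 4, U-X 5] → take W-X (4); add W.
Step 6: frontier [P-U 5, Q-V 15, Q-U 18, T-U 13, U-W 11, U-X 5] → take P-U (5); add U.
Step 7: frontier [Q-V 15, U-V 13] → take U-V (13); add V.
Vertex order: S, Q, T, X, P, W, U, V. The 4th vertex is X.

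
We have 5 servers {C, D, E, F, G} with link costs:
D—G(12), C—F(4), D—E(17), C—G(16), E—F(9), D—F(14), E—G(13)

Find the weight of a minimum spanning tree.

Grow the tree from F using Prim:
Step 1: frontier [C—F 4, E—F 9, D—F 14] → take C—F (4); add C.
Step 2: frontier [C—G 16, E—F 9, D—F 14] → take E—F (9); add E.
Step 3: frontier [C—G 16, E—G 13, D—E 17, D—F 14] → take E—G (13); add G.
Step 4: frontier [D—E 17, D—F 14, D—G 12] → take D—G (12); add D.
MST edges: C—F, E—F, E—G, D—G; total weight 4+9+13+12 = 38.

38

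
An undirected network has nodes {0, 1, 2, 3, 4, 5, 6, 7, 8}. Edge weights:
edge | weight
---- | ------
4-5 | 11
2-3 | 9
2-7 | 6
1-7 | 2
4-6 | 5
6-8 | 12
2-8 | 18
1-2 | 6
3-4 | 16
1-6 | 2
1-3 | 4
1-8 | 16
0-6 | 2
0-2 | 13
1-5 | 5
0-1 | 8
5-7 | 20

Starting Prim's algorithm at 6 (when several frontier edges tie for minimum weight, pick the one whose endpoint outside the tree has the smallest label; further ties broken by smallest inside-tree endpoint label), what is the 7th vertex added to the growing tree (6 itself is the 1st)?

Prim's algorithm from 6:
Step 1: cheapest edge leaving the tree is 0-6 (2); add 0.
Step 2: cheapest edge leaving the tree is 1-6 (2); add 1.
Step 3: cheapest edge leaving the tree is 1-7 (2); add 7.
Step 4: cheapest edge leaving the tree is 1-3 (4); add 3.
Step 5: cheapest edge leaving the tree is 4-6 (5); add 4.
Step 6: cheapest edge leaving the tree is 1-5 (5); add 5.
Step 7: cheapest edge leaving the tree is 1-2 (6); add 2.
Step 8: cheapest edge leaving the tree is 6-8 (12); add 8.
Vertex order: 6, 0, 1, 7, 3, 4, 5, 2, 8. The 7th vertex is 5.

5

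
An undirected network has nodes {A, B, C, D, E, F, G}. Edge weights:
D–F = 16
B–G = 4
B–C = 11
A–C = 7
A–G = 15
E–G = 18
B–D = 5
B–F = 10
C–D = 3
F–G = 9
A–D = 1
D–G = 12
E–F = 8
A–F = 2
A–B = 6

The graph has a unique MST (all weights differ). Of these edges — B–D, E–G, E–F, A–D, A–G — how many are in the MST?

3

Sort edges by weight, then run Kruskal:
A–D (1): add. Components now {A,D} {B} {C} {E} {F} {G}
A–F (2): add. Components now {A,D,F} {B} {C} {E} {G}
C–D (3): add. Components now {A,C,D,F} {B} {E} {G}
B–G (4): add. Components now {A,C,D,F} {B,G} {E}
B–D (5): add. Components now {A,B,C,D,F,G} {E}
A–B (6): skip — A and B already connected.
A–C (7): skip — A and C already connected.
E–F (8): add. Components now {A,B,C,D,E,F,G}
MST edge set: {A–D, A–F, C–D, B–G, B–D, E–F}.
Of the listed edges, {B–D, E–F, A–D} are in the MST → 3.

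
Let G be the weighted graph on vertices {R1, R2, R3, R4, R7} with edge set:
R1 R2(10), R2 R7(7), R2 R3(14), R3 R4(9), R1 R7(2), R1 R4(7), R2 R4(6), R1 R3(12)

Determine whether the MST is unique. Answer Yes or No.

No

Kruskal's algorithm — process edges by increasing weight (ties by edge label):
R1 R7 (2): add — endpoints in different components.
R2 R4 (6): add — endpoints in different components.
R1 R4 (7): add — endpoints in different components.
R2 R7 (7): skip — R7 and R2 already connected.
R3 R4 (9): add — endpoints in different components.
Non-tree edge R2 R7 has weight 7, equal to the heaviest edge on its tree cycle — swapping gives another MST of the same weight. Not unique.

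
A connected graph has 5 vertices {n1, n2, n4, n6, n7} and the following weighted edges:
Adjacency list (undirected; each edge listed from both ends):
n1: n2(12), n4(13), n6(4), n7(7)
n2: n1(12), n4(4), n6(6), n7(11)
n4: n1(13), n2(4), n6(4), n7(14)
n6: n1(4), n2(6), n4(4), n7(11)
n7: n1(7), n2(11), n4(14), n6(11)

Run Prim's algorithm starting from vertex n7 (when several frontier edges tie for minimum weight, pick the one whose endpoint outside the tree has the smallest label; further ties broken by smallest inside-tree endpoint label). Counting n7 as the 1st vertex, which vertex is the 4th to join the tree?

Prim, starting at n7.
Step 1: frontier [n1–n7 7, n2–n7 11, n6–n7 11, n4–n7 14] → take n1–n7 (7); add n1.
Step 2: frontier [n1–n6 4, n1–n2 12, n1–n4 13, n2–n7 11, n6–n7 11, n4–n7 14] → take n1–n6 (4); add n6.
Step 3: frontier [n1–n2 12, n1–n4 13, n4–n6 4, n2–n6 6, n2–n7 11, n4–n7 14] → take n4–n6 (4); add n4.
Step 4: frontier [n1–n2 12, n2–n4 4, n2–n6 6, n2–n7 11] → take n2–n4 (4); add n2.
Vertex order: n7, n1, n6, n4, n2. The 4th vertex is n4.

n4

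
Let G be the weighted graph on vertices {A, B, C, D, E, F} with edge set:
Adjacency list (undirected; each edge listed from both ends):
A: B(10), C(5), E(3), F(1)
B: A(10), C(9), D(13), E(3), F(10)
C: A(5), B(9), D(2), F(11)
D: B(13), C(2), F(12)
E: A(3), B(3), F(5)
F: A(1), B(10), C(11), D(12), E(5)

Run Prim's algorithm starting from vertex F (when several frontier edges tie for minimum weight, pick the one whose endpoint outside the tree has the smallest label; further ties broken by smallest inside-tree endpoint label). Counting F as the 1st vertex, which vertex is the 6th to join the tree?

Grow the tree from F using Prim:
Step 1: frontier [A-F 1, E-F 5, B-F 10, C-F 11, D-F 12] → take A-F (1); add A.
Step 2: frontier [A-E 3, A-C 5, A-B 10, E-F 5, B-F 10, C-F 11, D-F 12] → take A-E (3); add E.
Step 3: frontier [A-C 5, A-B 10, B-E 3, B-F 10, C-F 11, D-F 12] → take B-E (3); add B.
Step 4: frontier [A-C 5, B-C 9, B-D 13, C-F 11, D-F 12] → take A-C (5); add C.
Step 5: frontier [B-D 13, C-D 2, D-F 12] → take C-D (2); add D.
Vertex order: F, A, E, B, C, D. The 6th vertex is D.

D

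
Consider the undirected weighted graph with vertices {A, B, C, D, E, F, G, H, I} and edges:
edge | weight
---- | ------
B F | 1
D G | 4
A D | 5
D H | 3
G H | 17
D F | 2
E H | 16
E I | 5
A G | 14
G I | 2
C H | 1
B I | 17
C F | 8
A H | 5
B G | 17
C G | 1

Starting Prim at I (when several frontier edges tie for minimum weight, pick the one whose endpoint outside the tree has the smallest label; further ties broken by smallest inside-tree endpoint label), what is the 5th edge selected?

D-F

Prim's algorithm from I:
Step 1: cheapest edge leaving the tree is G I (2); add G.
Step 2: cheapest edge leaving the tree is C G (1); add C.
Step 3: cheapest edge leaving the tree is C H (1); add H.
Step 4: cheapest edge leaving the tree is D H (3); add D.
Step 5: cheapest edge leaving the tree is D F (2); add F.
Step 6: cheapest edge leaving the tree is B F (1); add B.
Step 7: cheapest edge leaving the tree is A D (5); add A.
Step 8: cheapest edge leaving the tree is E I (5); add E.
The 5th edge added is D F.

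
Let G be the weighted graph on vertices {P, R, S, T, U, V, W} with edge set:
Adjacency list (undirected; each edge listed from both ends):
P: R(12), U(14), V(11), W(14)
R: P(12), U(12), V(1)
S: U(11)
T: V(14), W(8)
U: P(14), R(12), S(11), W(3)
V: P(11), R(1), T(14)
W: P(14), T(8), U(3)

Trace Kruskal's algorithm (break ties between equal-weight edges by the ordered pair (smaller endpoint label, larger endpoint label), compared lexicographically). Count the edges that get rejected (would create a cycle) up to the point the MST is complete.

Kruskal: consider edges lightest-first.
R V (1): add — endpoints in different components.
U W (3): add — endpoints in different components.
T W (8): add — endpoints in different components.
P V (11): add — endpoints in different components.
S U (11): add — endpoints in different components.
P R (12): skip — R and P already connected.
R U (12): add — endpoints in different components.
Edges rejected before the tree was complete: 1.

1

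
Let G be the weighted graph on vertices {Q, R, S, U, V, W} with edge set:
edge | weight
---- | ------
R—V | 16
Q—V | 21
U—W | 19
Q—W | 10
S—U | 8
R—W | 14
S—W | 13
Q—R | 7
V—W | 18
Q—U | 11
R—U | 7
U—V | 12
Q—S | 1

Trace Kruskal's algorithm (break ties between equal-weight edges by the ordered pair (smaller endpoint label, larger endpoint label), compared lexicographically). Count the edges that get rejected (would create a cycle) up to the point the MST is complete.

2

Kruskal: consider edges lightest-first.
Q—S (1): add — endpoints in different components.
Q—R (7): add — endpoints in different components.
R—U (7): add — endpoints in different components.
S—U (8): skip — S and U already connected.
Q—W (10): add — endpoints in different components.
Q—U (11): skip — U and Q already connected.
U—V (12): add — endpoints in different components.
Edges rejected before the tree was complete: 2.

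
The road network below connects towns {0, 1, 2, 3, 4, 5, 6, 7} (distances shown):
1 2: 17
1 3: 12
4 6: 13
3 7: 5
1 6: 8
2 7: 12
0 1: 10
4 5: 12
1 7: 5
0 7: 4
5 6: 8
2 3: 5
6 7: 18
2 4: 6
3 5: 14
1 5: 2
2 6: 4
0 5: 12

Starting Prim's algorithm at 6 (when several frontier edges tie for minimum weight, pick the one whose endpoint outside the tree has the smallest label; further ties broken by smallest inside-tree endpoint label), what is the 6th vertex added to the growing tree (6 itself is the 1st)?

1

Grow the tree from 6 using Prim:
Step 1: cheapest edge leaving the tree is 2 6 (4); add 2.
Step 2: cheapest edge leaving the tree is 2 3 (5); add 3.
Step 3: cheapest edge leaving the tree is 3 7 (5); add 7.
Step 4: cheapest edge leaving the tree is 0 7 (4); add 0.
Step 5: cheapest edge leaving the tree is 1 7 (5); add 1.
Step 6: cheapest edge leaving the tree is 1 5 (2); add 5.
Step 7: cheapest edge leaving the tree is 2 4 (6); add 4.
Vertex order: 6, 2, 3, 7, 0, 1, 5, 4. The 6th vertex is 1.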